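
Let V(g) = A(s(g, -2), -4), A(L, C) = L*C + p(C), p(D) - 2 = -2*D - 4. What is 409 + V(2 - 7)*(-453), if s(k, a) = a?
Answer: -5933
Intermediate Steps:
p(D) = -2 - 2*D (p(D) = 2 + (-2*D - 4) = 2 + (-4 - 2*D) = -2 - 2*D)
A(L, C) = -2 - 2*C + C*L (A(L, C) = L*C + (-2 - 2*C) = C*L + (-2 - 2*C) = -2 - 2*C + C*L)
V(g) = 14 (V(g) = -2 - 2*(-4) - 4*(-2) = -2 + 8 + 8 = 14)
409 + V(2 - 7)*(-453) = 409 + 14*(-453) = 409 - 6342 = -5933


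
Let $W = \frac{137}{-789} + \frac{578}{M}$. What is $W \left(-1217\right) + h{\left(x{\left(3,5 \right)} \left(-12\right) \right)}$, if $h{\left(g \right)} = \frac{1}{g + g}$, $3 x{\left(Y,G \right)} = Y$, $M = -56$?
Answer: $\frac{188112699}{14728} \approx 12772.0$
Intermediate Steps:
$x{\left(Y,G \right)} = \frac{Y}{3}$
$h{\left(g \right)} = \frac{1}{2 g}$
$W = - \frac{231857}{22092}$ ($W = \frac{137}{-789} + \frac{578}{-56} = 137 \left(- \frac{1}{789}\right) + 578 \left(- \frac{1}{56}\right) = - \frac{137}{789} - \frac{289}{28} = - \frac{231857}{22092} \approx -10.495$)
$W \left(-1217\right) + h{\left(x{\left(3,5 \right)} \left(-12\right) \right)} = \left(- \frac{231857}{22092}\right) \left(-1217\right) + \frac{1}{2 \cdot \frac{1}{3} \cdot 3 \left(-12\right)} = \frac{282169969}{22092} + \frac{1}{2 \cdot 1 \left(-12\right)} = \frac{282169969}{22092} + \frac{1}{2 \left(-12\right)} = \frac{282169969}{22092} + \frac{1}{2} \left(- \frac{1}{12}\right) = \frac{282169969}{22092} - \frac{1}{24} = \frac{188112699}{14728}$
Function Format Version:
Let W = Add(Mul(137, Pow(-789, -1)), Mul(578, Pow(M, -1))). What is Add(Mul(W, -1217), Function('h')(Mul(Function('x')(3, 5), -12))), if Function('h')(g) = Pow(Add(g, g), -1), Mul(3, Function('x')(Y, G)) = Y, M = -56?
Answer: Rational(188112699, 14728) ≈ 12772.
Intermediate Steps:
Function('x')(Y, G) = Mul(Rational(1, 3), Y)
Function('h')(g) = Mul(Rational(1, 2), Pow(g, -1)) (Function('h')(g) = Pow(Mul(2, g), -1) = Mul(Rational(1, 2), Pow(g, -1)))
W = Rational(-231857, 22092) (W = Add(Mul(137, Pow(-789, -1)), Mul(578, Pow(-56, -1))) = Add(Mul(137, Rational(-1, 789)), Mul(578, Rational(-1, 56))) = Add(Rational(-137, 789), Rational(-289, 28)) = Rational(-231857, 22092) ≈ -10.495)
Add(Mul(W, -1217), Function('h')(Mul(Function('x')(3, 5), -12))) = Add(Mul(Rational(-231857, 22092), -1217), Mul(Rational(1, 2), Pow(Mul(Mul(Rational(1, 3), 3), -12), -1))) = Add(Rational(282169969, 22092), Mul(Rational(1, 2), Pow(Mul(1, -12), -1))) = Add(Rational(282169969, 22092), Mul(Rational(1, 2), Pow(-12, -1))) = Add(Rational(282169969, 22092), Mul(Rational(1, 2), Rational(-1, 12))) = Add(Rational(282169969, 22092), Rational(-1, 24)) = Rational(188112699, 14728)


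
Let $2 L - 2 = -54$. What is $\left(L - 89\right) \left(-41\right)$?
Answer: $4715$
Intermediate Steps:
$L = -26$ ($L = 1 + \frac{1}{2} \left(-54\right) = 1 - 27 = -26$)
$\left(L - 89\right) \left(-41\right) = \left(-26 - 89\right) \left(-41\right) = \left(-115\right) \left(-41\right) = 4715$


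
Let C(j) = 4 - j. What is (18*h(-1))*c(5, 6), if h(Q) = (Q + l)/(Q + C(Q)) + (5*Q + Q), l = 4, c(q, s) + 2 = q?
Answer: -567/2 ≈ -283.50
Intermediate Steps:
c(q, s) = -2 + q
h(Q) = 1 + 25*Q/4 (h(Q) = (Q + 4)/(Q + (4 - Q)) + (5*Q + Q) = (4 + Q)/4 + 6*Q = (4 + Q)*(¼) + 6*Q = (1 + Q/4) + 6*Q = 1 + 25*Q/4)
(18*h(-1))*c(5, 6) = (18*(1 + (25/4)*(-1)))*(-2 + 5) = (18*(1 - 25/4))*3 = (18*(-21/4))*3 = -189/2*3 = -567/2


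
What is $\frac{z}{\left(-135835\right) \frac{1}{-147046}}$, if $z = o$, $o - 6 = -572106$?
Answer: $- \frac{16825003320}{27167} \approx -6.1932 \cdot 10^{5}$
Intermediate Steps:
$o = -572100$ ($o = 6 - 572106 = -572100$)
$z = -572100$
$\frac{z}{\left(-135835\right) \frac{1}{-147046}} = - \frac{572100}{\left(-135835\right) \frac{1}{-147046}} = - \frac{572100}{\left(-135835\right) \left(- \frac{1}{147046}\right)} = - \frac{572100}{\frac{135835}{147046}} = \left(-572100\right) \frac{147046}{135835} = - \frac{16825003320}{27167}$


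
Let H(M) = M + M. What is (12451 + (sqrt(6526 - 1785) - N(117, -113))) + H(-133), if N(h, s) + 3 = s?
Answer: 12301 + sqrt(4741) ≈ 12370.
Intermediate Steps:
N(h, s) = -3 + s
H(M) = 2*M
(12451 + (sqrt(6526 - 1785) - N(117, -113))) + H(-133) = (12451 + (sqrt(6526 - 1785) - (-3 - 113))) + 2*(-133) = (12451 + (sqrt(4741) - 1*(-116))) - 266 = (12451 + (sqrt(4741) + 116)) - 266 = (12451 + (116 + sqrt(4741))) - 266 = (12567 + sqrt(4741)) - 266 = 12301 + sqrt(4741)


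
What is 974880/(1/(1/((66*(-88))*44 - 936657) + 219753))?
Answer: 85136759262024960/397403 ≈ 2.1423e+11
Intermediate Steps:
974880/(1/(1/((66*(-88))*44 - 936657) + 219753)) = 974880/(1/(1/(-5808*44 - 936657) + 219753)) = 974880/(1/(1/(-255552 - 936657) + 219753)) = 974880/(1/(1/(-1192209) + 219753)) = 974880/(1/(-1/1192209 + 219753)) = 974880/(1/(261991504376/1192209)) = 974880/(1192209/261991504376) = 974880*(261991504376/1192209) = 85136759262024960/397403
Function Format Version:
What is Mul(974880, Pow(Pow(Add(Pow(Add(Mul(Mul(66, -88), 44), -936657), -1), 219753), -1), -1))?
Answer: Rational(85136759262024960, 397403) ≈ 2.1423e+11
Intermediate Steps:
Mul(974880, Pow(Pow(Add(Pow(Add(Mul(Mul(66, -88), 44), -936657), -1), 219753), -1), -1)) = Mul(974880, Pow(Pow(Add(Pow(Add(Mul(-5808, 44), -936657), -1), 219753), -1), -1)) = Mul(974880, Pow(Pow(Add(Pow(Add(-255552, -936657), -1), 219753), -1), -1)) = Mul(974880, Pow(Pow(Add(Pow(-1192209, -1), 219753), -1), -1)) = Mul(974880, Pow(Pow(Add(Rational(-1, 1192209), 219753), -1), -1)) = Mul(974880, Pow(Pow(Rational(261991504376, 1192209), -1), -1)) = Mul(974880, Pow(Rational(1192209, 261991504376), -1)) = Mul(974880, Rational(261991504376, 1192209)) = Rational(85136759262024960, 397403)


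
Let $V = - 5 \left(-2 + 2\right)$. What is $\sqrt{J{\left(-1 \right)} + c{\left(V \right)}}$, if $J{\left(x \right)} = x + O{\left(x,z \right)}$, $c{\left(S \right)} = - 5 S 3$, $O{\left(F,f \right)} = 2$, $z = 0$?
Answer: $1$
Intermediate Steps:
$V = 0$ ($V = \left(-5\right) 0 = 0$)
$c{\left(S \right)} = - 15 S$
$J{\left(x \right)} = 2 + x$ ($J{\left(x \right)} = x + 2 = 2 + x$)
$\sqrt{J{\left(-1 \right)} + c{\left(V \right)}} = \sqrt{\left(2 - 1\right) - 0} = \sqrt{1 + 0} = \sqrt{1} = 1$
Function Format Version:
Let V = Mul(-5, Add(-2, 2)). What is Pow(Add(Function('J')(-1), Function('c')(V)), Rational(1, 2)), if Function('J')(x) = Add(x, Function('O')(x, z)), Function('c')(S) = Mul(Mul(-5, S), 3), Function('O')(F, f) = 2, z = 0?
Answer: 1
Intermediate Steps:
V = 0 (V = Mul(-5, 0) = 0)
Function('c')(S) = Mul(-15, S)
Function('J')(x) = Add(2, x) (Function('J')(x) = Add(x, 2) = Add(2, x))
Pow(Add(Function('J')(-1), Function('c')(V)), Rational(1, 2)) = Pow(Add(Add(2, -1), Mul(-15, 0)), Rational(1, 2)) = Pow(Add(1, 0), Rational(1, 2)) = Pow(1, Rational(1, 2)) = 1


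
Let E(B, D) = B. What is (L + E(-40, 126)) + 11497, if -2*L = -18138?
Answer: 20526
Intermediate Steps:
L = 9069 (L = -½*(-18138) = 9069)
(L + E(-40, 126)) + 11497 = (9069 - 40) + 11497 = 9029 + 11497 = 20526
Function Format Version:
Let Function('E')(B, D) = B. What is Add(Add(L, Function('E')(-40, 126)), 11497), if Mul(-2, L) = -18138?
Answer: 20526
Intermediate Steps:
L = 9069 (L = Mul(Rational(-1, 2), -18138) = 9069)
Add(Add(L, Function('E')(-40, 126)), 11497) = Add(Add(9069, -40), 11497) = Add(9029, 11497) = 20526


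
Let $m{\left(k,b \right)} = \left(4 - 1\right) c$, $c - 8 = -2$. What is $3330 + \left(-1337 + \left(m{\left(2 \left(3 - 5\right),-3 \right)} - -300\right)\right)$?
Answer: $2311$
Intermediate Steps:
$c = 6$ ($c = 8 - 2 = 6$)
$m{\left(k,b \right)} = 18$ ($m{\left(k,b \right)} = \left(4 - 1\right) 6 = 3 \cdot 6 = 18$)
$3330 + \left(-1337 + \left(m{\left(2 \left(3 - 5\right),-3 \right)} - -300\right)\right) = 3330 + \left(-1337 + \left(18 - -300\right)\right) = 3330 + \left(-1337 + \left(18 + 300\right)\right) = 3330 + \left(-1337 + 318\right) = 3330 - 1019 = 2311$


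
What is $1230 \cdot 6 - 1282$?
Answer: $6098$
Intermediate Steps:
$1230 \cdot 6 - 1282 = 7380 - 1282 = 6098$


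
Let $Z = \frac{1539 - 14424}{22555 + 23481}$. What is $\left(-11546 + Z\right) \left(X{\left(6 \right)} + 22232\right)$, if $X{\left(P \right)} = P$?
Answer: $- \frac{5910243751379}{23018} \approx -2.5677 \cdot 10^{8}$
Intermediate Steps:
$Z = - \frac{12885}{46036} \approx -0.27989$
$\left(-11546 + Z\right) \left(X{\left(6 \right)} + 22232\right) = \left(-11546 - \frac{12885}{46036}\right) \left(6 + 22232\right) = \left(- \frac{531544541}{46036}\right) 22238 = - \frac{5910243751379}{23018}$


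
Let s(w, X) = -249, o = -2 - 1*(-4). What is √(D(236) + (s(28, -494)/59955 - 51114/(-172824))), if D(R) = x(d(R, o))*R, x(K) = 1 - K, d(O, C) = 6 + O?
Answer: 13*I*√27880081094196060205/287823970 ≈ 238.49*I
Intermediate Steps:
o = 2 (o = -2 + 4 = 2)
D(R) = R*(-5 - R) (D(R) = (1 - (6 + R))*R = (1 + (-6 - R))*R = (-5 - R)*R = R*(-5 - R))
√(D(236) + (s(28, -494)/59955 - 51114/(-172824))) = √(-1*236*(5 + 236) + (-249/59955 - 51114/(-172824))) = √(-1*236*241 + (-249*1/59955 - 51114*(-1/172824))) = √(-56876 + (-83/19985 + 8519/28804)) = √(-56876 + 167861483/575647940) = √(-32740384373957/575647940) = 13*I*√27880081094196060205/287823970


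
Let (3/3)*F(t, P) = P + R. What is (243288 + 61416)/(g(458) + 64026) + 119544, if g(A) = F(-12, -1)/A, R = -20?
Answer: 1168544767320/9774629 ≈ 1.1955e+5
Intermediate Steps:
F(t, P) = -20 + P (F(t, P) = P - 20 = -20 + P)
g(A) = -21/A (g(A) = (-20 - 1)/A = -21/A)
(243288 + 61416)/(g(458) + 64026) + 119544 = (243288 + 61416)/(-21/458 + 64026) + 119544 = 304704/(-21*1/458 + 64026) + 119544 = 304704/(-21/458 + 64026) + 119544 = 304704/(29323887/458) + 119544 = 304704*(458/29323887) + 119544 = 46518144/9774629 + 119544 = 1168544767320/9774629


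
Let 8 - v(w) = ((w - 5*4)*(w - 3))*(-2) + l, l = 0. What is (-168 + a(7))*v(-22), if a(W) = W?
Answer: -339388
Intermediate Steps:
v(w) = 8 + 2*(-20 + w)*(-3 + w) (v(w) = 8 - (((w - 5*4)*(w - 3))*(-2) + 0) = 8 - (((w - 20)*(-3 + w))*(-2) + 0) = 8 - (((-20 + w)*(-3 + w))*(-2) + 0) = 8 - (-2*(-20 + w)*(-3 + w) + 0) = 8 - (-2)*(-20 + w)*(-3 + w) = 8 + 2*(-20 + w)*(-3 + w))
(-168 + a(7))*v(-22) = (-168 + 7)*(128 - 46*(-22) + 2*(-22)²) = -161*(128 + 1012 + 2*484) = -161*(128 + 1012 + 968) = -161*2108 = -339388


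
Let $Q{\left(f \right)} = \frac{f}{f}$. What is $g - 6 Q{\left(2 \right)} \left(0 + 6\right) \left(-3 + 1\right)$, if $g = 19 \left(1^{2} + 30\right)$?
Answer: $42408$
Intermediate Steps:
$Q{\left(f \right)} = 1$
$g = 589$ ($g = 19 \left(1 + 30\right) = 19 \cdot 31 = 589$)
$g - 6 Q{\left(2 \right)} \left(0 + 6\right) \left(-3 + 1\right) = 589 \left(-6\right) 1 \left(0 + 6\right) \left(-3 + 1\right) = 589 \left(- 6 \cdot 6 \left(-2\right)\right) = 589 \left(\left(-6\right) \left(-12\right)\right) = 589 \cdot 72 = 42408$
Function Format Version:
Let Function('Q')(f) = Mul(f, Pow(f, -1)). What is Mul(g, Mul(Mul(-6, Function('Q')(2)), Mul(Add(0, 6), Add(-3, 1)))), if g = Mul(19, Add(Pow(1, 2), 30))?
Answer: 42408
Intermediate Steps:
Function('Q')(f) = 1
g = 589 (g = Mul(19, Add(1, 30)) = Mul(19, 31) = 589)
Mul(g, Mul(Mul(-6, Function('Q')(2)), Mul(Add(0, 6), Add(-3, 1)))) = Mul(589, Mul(Mul(-6, 1), Mul(Add(0, 6), Add(-3, 1)))) = Mul(589, Mul(-6, Mul(6, -2))) = Mul(589, Mul(-6, -12)) = Mul(589, 72) = 42408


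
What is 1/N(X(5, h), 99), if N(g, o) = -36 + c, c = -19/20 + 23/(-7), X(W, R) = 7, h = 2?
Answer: -140/5633 ≈ -0.024854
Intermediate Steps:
c = -593/140 (c = -19*1/20 + 23*(-1/7) = -19/20 - 23/7 = -593/140 ≈ -4.2357)
N(g, o) = -5633/140 (N(g, o) = -36 - 593/140 = -5633/140)
1/N(X(5, h), 99) = 1/(-5633/140) = -140/5633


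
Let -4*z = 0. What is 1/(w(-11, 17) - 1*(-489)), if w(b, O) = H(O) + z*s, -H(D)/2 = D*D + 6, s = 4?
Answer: -1/101 ≈ -0.0099010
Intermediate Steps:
z = 0 (z = -¼*0 = 0)
H(D) = -12 - 2*D² (H(D) = -2*(D*D + 6) = -2*(D² + 6) = -2*(6 + D²) = -12 - 2*D²)
w(b, O) = -12 - 2*O² (w(b, O) = (-12 - 2*O²) + 0*4 = (-12 - 2*O²) + 0 = -12 - 2*O²)
1/(w(-11, 17) - 1*(-489)) = 1/((-12 - 2*17²) - 1*(-489)) = 1/((-12 - 2*289) + 489) = 1/((-12 - 578) + 489) = 1/(-590 + 489) = 1/(-101) = -1/101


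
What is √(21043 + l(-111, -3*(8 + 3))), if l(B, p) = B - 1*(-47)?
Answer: 9*√259 ≈ 144.84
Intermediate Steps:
l(B, p) = 47 + B (l(B, p) = B + 47 = 47 + B)
√(21043 + l(-111, -3*(8 + 3))) = √(21043 + (47 - 111)) = √(21043 - 64) = √20979 = 9*√259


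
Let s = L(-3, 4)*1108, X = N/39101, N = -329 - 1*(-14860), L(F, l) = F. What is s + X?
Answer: -129957193/39101 ≈ -3323.6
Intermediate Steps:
N = 14531 (N = -329 + 14860 = 14531)
X = 14531/39101 ≈ 0.37163
s = -3324 (s = -3*1108 = -3324)
s + X = -3324 + 14531/39101 = -129957193/39101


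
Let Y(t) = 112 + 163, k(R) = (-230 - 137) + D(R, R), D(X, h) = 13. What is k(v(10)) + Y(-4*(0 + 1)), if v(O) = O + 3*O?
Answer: -79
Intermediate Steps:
v(O) = 4*O
k(R) = -354 (k(R) = (-230 - 137) + 13 = -367 + 13 = -354)
Y(t) = 275
k(v(10)) + Y(-4*(0 + 1)) = -354 + 275 = -79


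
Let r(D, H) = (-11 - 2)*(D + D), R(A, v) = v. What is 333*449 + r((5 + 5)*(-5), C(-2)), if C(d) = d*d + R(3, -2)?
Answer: 150817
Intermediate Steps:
C(d) = -2 + d² (C(d) = d*d - 2 = d² - 2 = -2 + d²)
r(D, H) = -26*D
333*449 + r((5 + 5)*(-5), C(-2)) = 333*449 - 26*(5 + 5)*(-5) = 149517 - 260*(-5) = 149517 - 26*(-50) = 149517 + 1300 = 150817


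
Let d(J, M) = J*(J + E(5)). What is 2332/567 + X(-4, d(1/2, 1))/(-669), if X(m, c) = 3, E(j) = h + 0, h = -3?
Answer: 519469/126441 ≈ 4.1084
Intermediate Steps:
E(j) = -3 (E(j) = -3 + 0 = -3)
d(J, M) = J*(-3 + J) (d(J, M) = J*(J - 3) = J*(-3 + J))
2332/567 + X(-4, d(1/2, 1))/(-669) = 2332/567 + 3/(-669) = 2332*(1/567) + 3*(-1/669) = 2332/567 - 1/223 = 519469/126441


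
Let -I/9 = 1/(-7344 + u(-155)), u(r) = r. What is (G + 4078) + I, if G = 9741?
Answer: 103628690/7499 ≈ 13819.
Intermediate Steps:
I = 9/7499 (I = -9/(-7344 - 155) = -9/(-7499) = -9*(-1/7499) = 9/7499 ≈ 0.0012002)
(G + 4078) + I = (9741 + 4078) + 9/7499 = 13819 + 9/7499 = 103628690/7499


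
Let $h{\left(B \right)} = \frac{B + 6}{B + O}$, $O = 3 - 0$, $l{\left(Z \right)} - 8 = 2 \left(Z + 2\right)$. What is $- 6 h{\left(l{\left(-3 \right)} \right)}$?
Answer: $-8$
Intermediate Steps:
$l{\left(Z \right)} = 12 + 2 Z$ ($l{\left(Z \right)} = 8 + 2 \left(Z + 2\right) = 8 + 2 \left(2 + Z\right) = 8 + \left(4 + 2 Z\right) = 12 + 2 Z$)
$O = 3$ ($O = 3 + 0 = 3$)
$h{\left(B \right)} = \frac{6 + B}{3 + B}$ ($h{\left(B \right)} = \frac{B + 6}{B + 3} = \frac{6 + B}{3 + B}$)
$- 6 h{\left(l{\left(-3 \right)} \right)} = - 6 \frac{6 + \left(12 + 2 \left(-3\right)\right)}{3 + \left(12 + 2 \left(-3\right)\right)} = - 6 \frac{6 + \left(12 - 6\right)}{3 + \left(12 - 6\right)} = - 6 \frac{6 + 6}{3 + 6} = - 6 \cdot \frac{1}{9} \cdot 12 = \left(-6\right) \frac{4}{3} = -8$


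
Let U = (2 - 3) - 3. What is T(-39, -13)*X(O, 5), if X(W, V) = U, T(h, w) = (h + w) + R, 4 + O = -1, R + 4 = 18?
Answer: 152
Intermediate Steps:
R = 14 (R = -4 + 18 = 14)
O = -5 (O = -4 - 1 = -5)
U = -4 (U = -1 - 3 = -4)
T(h, w) = 14 + h + w (T(h, w) = (h + w) + 14 = 14 + h + w)
X(W, V) = -4
T(-39, -13)*X(O, 5) = (14 - 39 - 13)*(-4) = -38*(-4) = 152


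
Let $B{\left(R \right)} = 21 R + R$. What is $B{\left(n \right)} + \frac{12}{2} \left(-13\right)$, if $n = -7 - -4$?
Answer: $-144$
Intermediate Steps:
$n = -3$ ($n = -7 + 4 = -3$)
$B{\left(R \right)} = 22 R$
$B{\left(n \right)} + \frac{12}{2} \left(-13\right) = 22 \left(-3\right) + \frac{12}{2} \left(-13\right) = -66 + 12 \cdot \frac{1}{2} \left(-13\right) = -66 + 6 \left(-13\right) = -66 - 78 = -144$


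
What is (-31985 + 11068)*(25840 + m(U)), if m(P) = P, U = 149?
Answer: -543611913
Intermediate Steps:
(-31985 + 11068)*(25840 + m(U)) = (-31985 + 11068)*(25840 + 149) = -20917*25989 = -543611913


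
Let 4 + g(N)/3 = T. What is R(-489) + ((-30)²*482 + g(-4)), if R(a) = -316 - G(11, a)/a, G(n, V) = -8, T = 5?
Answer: 211975135/489 ≈ 4.3349e+5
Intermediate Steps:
g(N) = 3 (g(N) = -12 + 3*5 = -12 + 15 = 3)
R(a) = -316 + 8/a (R(a) = -316 - (-8)/a = -316 + 8/a)
R(-489) + ((-30)²*482 + g(-4)) = (-316 + 8/(-489)) + ((-30)²*482 + 3) = (-316 + 8*(-1/489)) + (900*482 + 3) = (-316 - 8/489) + (433800 + 3) = -154532/489 + 433803 = 211975135/489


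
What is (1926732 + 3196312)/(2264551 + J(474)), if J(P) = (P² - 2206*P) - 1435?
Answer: 1280761/360537 ≈ 3.5524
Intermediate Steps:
J(P) = -1435 + P² - 2206*P
(1926732 + 3196312)/(2264551 + J(474)) = (1926732 + 3196312)/(2264551 + (-1435 + 474² - 2206*474)) = 5123044/(2264551 + (-1435 + 224676 - 1045644)) = 5123044/(2264551 - 822403) = 5123044/1442148 = 5123044*(1/1442148) = 1280761/360537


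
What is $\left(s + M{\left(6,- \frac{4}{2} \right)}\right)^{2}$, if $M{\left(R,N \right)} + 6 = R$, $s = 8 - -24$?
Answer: $1024$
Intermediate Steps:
$s = 32$ ($s = 8 + 24 = 32$)
$M{\left(R,N \right)} = -6 + R$
$\left(s + M{\left(6,- \frac{4}{2} \right)}\right)^{2} = \left(32 + \left(-6 + 6\right)\right)^{2} = \left(32 + 0\right)^{2} = 32^{2} = 1024$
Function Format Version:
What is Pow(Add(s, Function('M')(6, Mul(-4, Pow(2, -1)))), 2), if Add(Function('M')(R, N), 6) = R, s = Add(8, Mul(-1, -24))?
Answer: 1024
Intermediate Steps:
s = 32 (s = Add(8, 24) = 32)
Function('M')(R, N) = Add(-6, R)
Pow(Add(s, Function('M')(6, Mul(-4, Pow(2, -1)))), 2) = Pow(Add(32, Add(-6, 6)), 2) = Pow(Add(32, 0), 2) = Pow(32, 2) = 1024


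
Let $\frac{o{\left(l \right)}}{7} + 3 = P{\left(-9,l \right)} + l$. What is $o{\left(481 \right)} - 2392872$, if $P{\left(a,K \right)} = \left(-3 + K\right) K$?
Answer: $-780100$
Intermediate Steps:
$P{\left(a,K \right)} = K \left(-3 + K\right)$
$o{\left(l \right)} = -21 + 7 l + 7 l \left(-3 + l\right)$ ($o{\left(l \right)} = -21 + 7 \left(l \left(-3 + l\right) + l\right) = -21 + 7 \left(l + l \left(-3 + l\right)\right) = -21 + \left(7 l + 7 l \left(-3 + l\right)\right) = -21 + 7 l + 7 l \left(-3 + l\right)$)
$o{\left(481 \right)} - 2392872 = \left(-21 + 7 \cdot 481 + 7 \cdot 481 \left(-3 + 481\right)\right) - 2392872 = \left(-21 + 3367 + 7 \cdot 481 \cdot 478\right) - 2392872 = \left(-21 + 3367 + 1609426\right) - 2392872 = 1612772 - 2392872 = -780100$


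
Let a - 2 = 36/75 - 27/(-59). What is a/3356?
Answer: 4333/4950100 ≈ 0.00087534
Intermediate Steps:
a = 4333/1475 (a = 2 + (36/75 - 27/(-59)) = 2 + (36*(1/75) - 27*(-1/59)) = 2 + (12/25 + 27/59) = 2 + 1383/1475 = 4333/1475 ≈ 2.9376)
a/3356 = (4333/1475)/3356 = (4333/1475)*(1/3356) = 4333/4950100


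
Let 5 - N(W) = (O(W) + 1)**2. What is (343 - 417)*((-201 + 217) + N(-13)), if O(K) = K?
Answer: 9102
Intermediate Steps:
N(W) = 5 - (1 + W)**2 (N(W) = 5 - (W + 1)**2 = 5 - (1 + W)**2)
(343 - 417)*((-201 + 217) + N(-13)) = (343 - 417)*((-201 + 217) + (5 - (1 - 13)**2)) = -74*(16 + (5 - 1*(-12)**2)) = -74*(16 + (5 - 1*144)) = -74*(16 + (5 - 144)) = -74*(16 - 139) = -74*(-123) = 9102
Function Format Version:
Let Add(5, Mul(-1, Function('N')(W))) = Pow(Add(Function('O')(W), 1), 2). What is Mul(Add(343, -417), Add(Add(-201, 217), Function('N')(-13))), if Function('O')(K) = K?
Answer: 9102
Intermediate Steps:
Function('N')(W) = Add(5, Mul(-1, Pow(Add(1, W), 2))) (Function('N')(W) = Add(5, Mul(-1, Pow(Add(W, 1), 2))) = Add(5, Mul(-1, Pow(Add(1, W), 2))))
Mul(Add(343, -417), Add(Add(-201, 217), Function('N')(-13))) = Mul(Add(343, -417), Add(Add(-201, 217), Add(5, Mul(-1, Pow(Add(1, -13), 2))))) = Mul(-74, Add(16, Add(5, Mul(-1, Pow(-12, 2))))) = Mul(-74, Add(16, Add(5, Mul(-1, 144)))) = Mul(-74, Add(16, Add(5, -144))) = Mul(-74, Add(16, -139)) = Mul(-74, -123) = 9102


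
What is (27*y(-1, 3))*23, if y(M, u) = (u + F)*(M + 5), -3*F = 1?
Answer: 6624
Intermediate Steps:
F = -1/3 (F = -1/3*1 = -1/3 ≈ -0.33333)
y(M, u) = (5 + M)*(-1/3 + u) (y(M, u) = (u - 1/3)*(M + 5) = (-1/3 + u)*(5 + M) = (5 + M)*(-1/3 + u))
(27*y(-1, 3))*23 = (27*(-5/3 + 5*3 - 1/3*(-1) - 1*3))*23 = (27*(-5/3 + 15 + 1/3 - 3))*23 = (27*(32/3))*23 = 288*23 = 6624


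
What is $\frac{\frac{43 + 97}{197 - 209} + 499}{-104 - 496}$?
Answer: $- \frac{731}{900} \approx -0.81222$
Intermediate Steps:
$\frac{\frac{43 + 97}{197 - 209} + 499}{-104 - 496} = \frac{\frac{140}{-12} + 499}{-600} = \left(140 \left(- \frac{1}{12}\right) + 499\right) \left(- \frac{1}{600}\right) = \left(- \frac{35}{3} + 499\right) \left(- \frac{1}{600}\right) = \frac{1462}{3} \left(- \frac{1}{600}\right) = - \frac{731}{900}$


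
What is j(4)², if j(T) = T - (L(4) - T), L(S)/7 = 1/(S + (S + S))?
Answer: 7921/144 ≈ 55.007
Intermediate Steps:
L(S) = 7/(3*S) (L(S) = 7/(S + (S + S)) = 7/(S + 2*S) = 7/((3*S)) = 7*(1/(3*S)) = 7/(3*S))
j(T) = -7/12 + 2*T (j(T) = T - ((7/3)/4 - T) = T - ((7/3)*(¼) - T) = T - (7/12 - T) = T + (-7/12 + T) = -7/12 + 2*T)
j(4)² = (-7/12 + 2*4)² = (-7/12 + 8)² = (89/12)² = 7921/144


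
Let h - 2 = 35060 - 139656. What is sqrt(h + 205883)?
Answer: sqrt(101289) ≈ 318.26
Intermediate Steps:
h = -104594 (h = 2 + (35060 - 139656) = 2 - 104596 = -104594)
sqrt(h + 205883) = sqrt(-104594 + 205883) = sqrt(101289)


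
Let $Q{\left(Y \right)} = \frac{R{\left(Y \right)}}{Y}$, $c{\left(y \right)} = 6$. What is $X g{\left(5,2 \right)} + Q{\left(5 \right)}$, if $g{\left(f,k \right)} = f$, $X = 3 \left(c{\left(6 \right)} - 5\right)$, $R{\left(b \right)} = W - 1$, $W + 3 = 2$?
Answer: $\frac{73}{5} \approx 14.6$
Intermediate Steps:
$W = -1$ ($W = -3 + 2 = -1$)
$R{\left(b \right)} = -2$ ($R{\left(b \right)} = -1 - 1 = -2$)
$X = 3$ ($X = 3 \left(6 - 5\right) = 3 \cdot 1 = 3$)
$Q{\left(Y \right)} = - \frac{2}{Y}$
$X g{\left(5,2 \right)} + Q{\left(5 \right)} = 3 \cdot 5 - \frac{2}{5} = 15 - \frac{2}{5} = \frac{73}{5}$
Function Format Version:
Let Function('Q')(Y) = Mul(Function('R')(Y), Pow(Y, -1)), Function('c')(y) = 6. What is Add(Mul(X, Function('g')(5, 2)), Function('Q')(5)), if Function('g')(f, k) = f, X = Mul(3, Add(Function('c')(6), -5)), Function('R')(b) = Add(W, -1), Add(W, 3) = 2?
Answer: Rational(73, 5) ≈ 14.600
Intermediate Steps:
W = -1 (W = Add(-3, 2) = -1)
Function('R')(b) = -2 (Function('R')(b) = Add(-1, -1) = -2)
X = 3 (X = Mul(3, Add(6, -5)) = Mul(3, 1) = 3)
Function('Q')(Y) = Mul(-2, Pow(Y, -1))
Add(Mul(X, Function('g')(5, 2)), Function('Q')(5)) = Add(Mul(3, 5), Mul(-2, Pow(5, -1))) = Add(15, Mul(-2, Rational(1, 5))) = Add(15, Rational(-2, 5)) = Rational(73, 5)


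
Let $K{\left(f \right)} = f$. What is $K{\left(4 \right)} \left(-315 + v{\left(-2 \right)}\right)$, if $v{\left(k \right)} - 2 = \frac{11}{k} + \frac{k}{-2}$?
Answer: $-1270$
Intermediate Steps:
$v{\left(k \right)} = 2 + \frac{11}{k} - \frac{k}{2}$ ($v{\left(k \right)} = 2 + \left(\frac{11}{k} + \frac{k}{-2}\right) = 2 + \left(\frac{11}{k} + k \left(- \frac{1}{2}\right)\right) = 2 - \left(\frac{k}{2} - \frac{11}{k}\right) = 2 + \frac{11}{k} - \frac{k}{2}$)
$K{\left(4 \right)} \left(-315 + v{\left(-2 \right)}\right) = 4 \left(-315 + \left(2 + \frac{11}{-2} - -1\right)\right) = 4 \left(-315 + \left(2 + 11 \left(- \frac{1}{2}\right) + 1\right)\right) = 4 \left(-315 + \left(2 - \frac{11}{2} + 1\right)\right) = 4 \left(-315 - \frac{5}{2}\right) = 4 \left(- \frac{635}{2}\right) = -1270$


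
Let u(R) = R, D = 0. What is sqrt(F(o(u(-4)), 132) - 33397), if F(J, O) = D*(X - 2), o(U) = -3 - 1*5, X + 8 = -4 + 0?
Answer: I*sqrt(33397) ≈ 182.75*I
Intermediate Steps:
X = -12 (X = -8 + (-4 + 0) = -8 - 4 = -12)
o(U) = -8 (o(U) = -3 - 5 = -8)
F(J, O) = 0 (F(J, O) = 0*(-12 - 2) = 0*(-14) = 0)
sqrt(F(o(u(-4)), 132) - 33397) = sqrt(0 - 33397) = sqrt(-33397) = I*sqrt(33397)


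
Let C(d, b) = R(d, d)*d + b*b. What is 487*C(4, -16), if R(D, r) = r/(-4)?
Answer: 122724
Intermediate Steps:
R(D, r) = -r/4 (R(D, r) = r*(-¼) = -r/4)
C(d, b) = b² - d²/4 (C(d, b) = (-d/4)*d + b*b = -d²/4 + b² = b² - d²/4)
487*C(4, -16) = 487*((-16)² - ¼*4²) = 487*(256 - ¼*16) = 487*(256 - 4) = 487*252 = 122724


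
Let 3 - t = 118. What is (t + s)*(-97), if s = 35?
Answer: 7760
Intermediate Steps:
t = -115 (t = 3 - 1*118 = 3 - 118 = -115)
(t + s)*(-97) = (-115 + 35)*(-97) = -80*(-97) = 7760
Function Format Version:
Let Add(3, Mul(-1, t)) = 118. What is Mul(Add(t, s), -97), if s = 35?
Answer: 7760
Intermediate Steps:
t = -115 (t = Add(3, Mul(-1, 118)) = Add(3, -118) = -115)
Mul(Add(t, s), -97) = Mul(Add(-115, 35), -97) = Mul(-80, -97) = 7760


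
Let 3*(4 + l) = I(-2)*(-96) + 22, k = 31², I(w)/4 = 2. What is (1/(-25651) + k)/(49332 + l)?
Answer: 36975915/1888400969 ≈ 0.019581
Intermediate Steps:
I(w) = 8 (I(w) = 4*2 = 8)
k = 961
l = -758/3 (l = -4 + (8*(-96) + 22)/3 = -4 + (-768 + 22)/3 = -4 + (⅓)*(-746) = -4 - 746/3 = -758/3 ≈ -252.67)
(1/(-25651) + k)/(49332 + l) = (1/(-25651) + 961)/(49332 - 758/3) = (-1/25651 + 961)/(147238/3) = (24650610/25651)*(3/147238) = 36975915/1888400969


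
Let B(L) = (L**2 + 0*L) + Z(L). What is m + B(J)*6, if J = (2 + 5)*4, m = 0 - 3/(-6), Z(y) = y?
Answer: 9745/2 ≈ 4872.5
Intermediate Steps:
m = 1/2 (m = 0 - 3*(-1/6) = 0 + 1/2 = 1/2 ≈ 0.50000)
J = 28 (J = 7*4 = 28)
B(L) = L + L**2 (B(L) = (L**2 + 0*L) + L = (L**2 + 0) + L = L**2 + L = L + L**2)
m + B(J)*6 = 1/2 + (28*(1 + 28))*6 = 1/2 + (28*29)*6 = 1/2 + 812*6 = 1/2 + 4872 = 9745/2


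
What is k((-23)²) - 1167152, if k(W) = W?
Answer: -1166623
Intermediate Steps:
k((-23)²) - 1167152 = (-23)² - 1167152 = 529 - 1167152 = -1166623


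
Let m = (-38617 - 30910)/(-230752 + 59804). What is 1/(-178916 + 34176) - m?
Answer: -628969308/1546438345 ≈ -0.40672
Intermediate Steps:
m = 69527/170948 (m = -69527/(-170948) = -69527*(-1/170948) = 69527/170948 ≈ 0.40671)
1/(-178916 + 34176) - m = 1/(-178916 + 34176) - 1*69527/170948 = 1/(-144740) - 69527/170948 = -1/144740 - 69527/170948 = -628969308/1546438345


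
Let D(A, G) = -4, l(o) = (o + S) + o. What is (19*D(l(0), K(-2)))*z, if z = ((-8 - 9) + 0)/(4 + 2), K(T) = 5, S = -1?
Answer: 646/3 ≈ 215.33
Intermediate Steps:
l(o) = -1 + 2*o (l(o) = (o - 1) + o = (-1 + o) + o = -1 + 2*o)
z = -17/6 (z = (-17 + 0)/6 = -17*⅙ = -17/6 ≈ -2.8333)
(19*D(l(0), K(-2)))*z = (19*(-4))*(-17/6) = -76*(-17/6) = 646/3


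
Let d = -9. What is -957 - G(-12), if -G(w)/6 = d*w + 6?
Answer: -273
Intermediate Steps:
G(w) = -36 + 54*w (G(w) = -6*(-9*w + 6) = -6*(6 - 9*w) = -36 + 54*w)
-957 - G(-12) = -957 - (-36 + 54*(-12)) = -957 - (-36 - 648) = -957 - 1*(-684) = -957 + 684 = -273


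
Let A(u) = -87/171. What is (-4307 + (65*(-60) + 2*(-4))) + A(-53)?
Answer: -468284/57 ≈ -8215.5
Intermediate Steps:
A(u) = -29/57 (A(u) = -87*1/171 = -29/57)
(-4307 + (65*(-60) + 2*(-4))) + A(-53) = (-4307 + (65*(-60) + 2*(-4))) - 29/57 = (-4307 + (-3900 - 8)) - 29/57 = (-4307 - 3908) - 29/57 = -8215 - 29/57 = -468284/57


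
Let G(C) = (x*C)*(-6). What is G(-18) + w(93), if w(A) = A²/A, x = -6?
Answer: -555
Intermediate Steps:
w(A) = A
G(C) = 36*C (G(C) = -6*C*(-6) = 36*C)
G(-18) + w(93) = 36*(-18) + 93 = -648 + 93 = -555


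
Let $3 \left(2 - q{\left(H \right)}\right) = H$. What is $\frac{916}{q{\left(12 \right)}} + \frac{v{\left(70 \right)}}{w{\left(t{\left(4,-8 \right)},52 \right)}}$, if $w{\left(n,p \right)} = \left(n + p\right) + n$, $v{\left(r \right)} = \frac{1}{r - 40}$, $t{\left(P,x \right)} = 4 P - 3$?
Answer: $- \frac{1071719}{2340} \approx -458.0$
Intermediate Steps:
$q{\left(H \right)} = 2 - \frac{H}{3}$
$t{\left(P,x \right)} = -3 + 4 P$
$v{\left(r \right)} = \frac{1}{-40 + r}$
$w{\left(n,p \right)} = p + 2 n$
$\frac{916}{q{\left(12 \right)}} + \frac{v{\left(70 \right)}}{w{\left(t{\left(4,-8 \right)},52 \right)}} = \frac{916}{2 - 4} + \frac{1}{\left(-40 + 70\right) \left(52 + 2 \left(-3 + 4 \cdot 4\right)\right)} = \frac{916}{2 - 4} + \frac{1}{30 \left(52 + 2 \left(-3 + 16\right)\right)} = \frac{916}{-2} + \frac{1}{30 \left(52 + 2 \cdot 13\right)} = 916 \left(- \frac{1}{2}\right) + \frac{1}{30 \left(52 + 26\right)} = -458 + \frac{1}{30 \cdot 78} = -458 + \frac{1}{30} \cdot \frac{1}{78} = -458 + \frac{1}{2340} = - \frac{1071719}{2340}$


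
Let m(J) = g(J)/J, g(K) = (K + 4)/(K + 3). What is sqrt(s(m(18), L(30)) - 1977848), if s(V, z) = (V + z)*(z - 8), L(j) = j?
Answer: I*sqrt(7847454090)/63 ≈ 1406.1*I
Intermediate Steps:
g(K) = (4 + K)/(3 + K)
m(J) = (4 + J)/(J*(3 + J)) (m(J) = ((4 + J)/(3 + J))/J = (4 + J)/(J*(3 + J)))
s(V, z) = (-8 + z)*(V + z) (s(V, z) = (V + z)*(-8 + z) = (-8 + z)*(V + z))
sqrt(s(m(18), L(30)) - 1977848) = sqrt((30**2 - 8*(4 + 18)/(18*(3 + 18)) - 8*30 + ((4 + 18)/(18*(3 + 18)))*30) - 1977848) = sqrt((900 - 4*22/(9*21) - 240 + ((1/18)*22/21)*30) - 1977848) = sqrt((900 - 4*22/(9*21) - 240 + ((1/18)*(1/21)*22)*30) - 1977848) = sqrt((900 - 8*11/189 - 240 + (11/189)*30) - 1977848) = sqrt((900 - 88/189 - 240 + 110/63) - 1977848) = sqrt(124982/189 - 1977848) = sqrt(-373688290/189) = I*sqrt(7847454090)/63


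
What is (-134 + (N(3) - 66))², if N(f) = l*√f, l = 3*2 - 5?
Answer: (200 - √3)² ≈ 39310.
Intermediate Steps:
l = 1 (l = 6 - 5 = 1)
N(f) = √f (N(f) = 1*√f = √f)
(-134 + (N(3) - 66))² = (-134 + (√3 - 66))² = (-134 + (-66 + √3))² = (-200 + √3)²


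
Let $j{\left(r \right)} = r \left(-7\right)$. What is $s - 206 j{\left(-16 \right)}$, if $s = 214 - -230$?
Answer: $-22628$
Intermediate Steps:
$j{\left(r \right)} = - 7 r$
$s = 444$ ($s = 214 + 230 = 444$)
$s - 206 j{\left(-16 \right)} = 444 - 206 \left(\left(-7\right) \left(-16\right)\right) = 444 - 23072 = -22628$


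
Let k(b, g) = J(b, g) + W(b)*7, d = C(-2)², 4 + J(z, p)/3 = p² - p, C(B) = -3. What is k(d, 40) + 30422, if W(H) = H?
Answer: 35153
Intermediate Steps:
J(z, p) = -12 - 3*p + 3*p² (J(z, p) = -12 + 3*(p² - p) = -12 + (-3*p + 3*p²) = -12 - 3*p + 3*p²)
d = 9 (d = (-3)² = 9)
k(b, g) = -12 - 3*g + 3*g² + 7*b (k(b, g) = (-12 - 3*g + 3*g²) + b*7 = (-12 - 3*g + 3*g²) + 7*b = -12 - 3*g + 3*g² + 7*b)
k(d, 40) + 30422 = (-12 - 3*40 + 3*40² + 7*9) + 30422 = (-12 - 120 + 3*1600 + 63) + 30422 = (-12 - 120 + 4800 + 63) + 30422 = 4731 + 30422 = 35153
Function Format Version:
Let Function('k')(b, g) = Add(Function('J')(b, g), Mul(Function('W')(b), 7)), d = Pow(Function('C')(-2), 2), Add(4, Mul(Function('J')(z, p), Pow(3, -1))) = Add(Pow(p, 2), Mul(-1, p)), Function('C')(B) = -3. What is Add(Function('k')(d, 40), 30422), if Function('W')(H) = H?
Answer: 35153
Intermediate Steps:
Function('J')(z, p) = Add(-12, Mul(-3, p), Mul(3, Pow(p, 2))) (Function('J')(z, p) = Add(-12, Mul(3, Add(Pow(p, 2), Mul(-1, p)))) = Add(-12, Add(Mul(-3, p), Mul(3, Pow(p, 2)))) = Add(-12, Mul(-3, p), Mul(3, Pow(p, 2))))
d = 9 (d = Pow(-3, 2) = 9)
Function('k')(b, g) = Add(-12, Mul(-3, g), Mul(3, Pow(g, 2)), Mul(7, b)) (Function('k')(b, g) = Add(Add(-12, Mul(-3, g), Mul(3, Pow(g, 2))), Mul(b, 7)) = Add(Add(-12, Mul(-3, g), Mul(3, Pow(g, 2))), Mul(7, b)) = Add(-12, Mul(-3, g), Mul(3, Pow(g, 2)), Mul(7, b)))
Add(Function('k')(d, 40), 30422) = Add(Add(-12, Mul(-3, 40), Mul(3, Pow(40, 2)), Mul(7, 9)), 30422) = Add(Add(-12, -120, Mul(3, 1600), 63), 30422) = Add(Add(-12, -120, 4800, 63), 30422) = Add(4731, 30422) = 35153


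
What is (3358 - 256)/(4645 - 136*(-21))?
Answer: 3102/7501 ≈ 0.41354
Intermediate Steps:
(3358 - 256)/(4645 - 136*(-21)) = 3102/(4645 + 2856) = 3102/7501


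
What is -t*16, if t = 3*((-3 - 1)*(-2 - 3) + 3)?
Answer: -1104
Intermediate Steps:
t = 69 (t = 3*(-4*(-5) + 3) = 3*(20 + 3) = 3*23 = 69)
-t*16 = -1*69*16 = -69*16 = -1104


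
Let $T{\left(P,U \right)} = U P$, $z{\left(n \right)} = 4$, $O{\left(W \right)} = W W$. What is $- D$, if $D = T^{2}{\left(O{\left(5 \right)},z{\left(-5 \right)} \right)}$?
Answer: $-10000$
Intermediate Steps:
$O{\left(W \right)} = W^{2}$
$T{\left(P,U \right)} = P U$
$D = 10000$ ($D = \left(5^{2} \cdot 4\right)^{2} = \left(25 \cdot 4\right)^{2} = 100^{2} = 10000$)
$- D = \left(-1\right) 10000 = -10000$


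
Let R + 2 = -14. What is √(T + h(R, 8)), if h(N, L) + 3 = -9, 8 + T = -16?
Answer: 6*I ≈ 6.0*I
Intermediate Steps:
T = -24 (T = -8 - 16 = -24)
R = -16 (R = -2 - 14 = -16)
h(N, L) = -12 (h(N, L) = -3 - 9 = -12)
√(T + h(R, 8)) = √(-24 - 12) = √(-36) = 6*I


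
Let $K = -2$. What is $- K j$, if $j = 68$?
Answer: $136$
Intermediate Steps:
$- K j = \left(-1\right) \left(-2\right) 68 = 2 \cdot 68 = 136$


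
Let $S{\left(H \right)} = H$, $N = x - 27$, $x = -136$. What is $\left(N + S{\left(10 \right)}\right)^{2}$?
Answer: $23409$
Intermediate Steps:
$N = -163$ ($N = -136 - 27 = -163$)
$\left(N + S{\left(10 \right)}\right)^{2} = \left(-163 + 10\right)^{2} = \left(-153\right)^{2} = 23409$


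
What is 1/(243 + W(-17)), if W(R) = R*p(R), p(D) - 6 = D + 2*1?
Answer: 1/396 ≈ 0.0025253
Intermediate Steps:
p(D) = 8 + D (p(D) = 6 + (D + 2*1) = 6 + (D + 2) = 6 + (2 + D) = 8 + D)
W(R) = R*(8 + R)
1/(243 + W(-17)) = 1/(243 - 17*(8 - 17)) = 1/(243 - 17*(-9)) = 1/(243 + 153) = 1/396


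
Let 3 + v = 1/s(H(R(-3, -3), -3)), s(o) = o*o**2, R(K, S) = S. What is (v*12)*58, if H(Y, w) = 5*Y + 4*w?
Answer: -13699600/6561 ≈ -2088.0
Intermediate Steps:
H(Y, w) = 4*w + 5*Y
s(o) = o**3
v = -59050/19683 (v = -3 + 1/((4*(-3) + 5*(-3))**3) = -3 + 1/((-12 - 15)**3) = -3 + 1/((-27)**3) = -3 + 1/(-19683) = -3 - 1/19683 = -59050/19683 ≈ -3.0000)
(v*12)*58 = -59050/19683*12*58 = -236200/6561*58 = -13699600/6561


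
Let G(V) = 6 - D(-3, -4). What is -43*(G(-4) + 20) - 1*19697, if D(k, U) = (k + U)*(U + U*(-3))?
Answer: -23223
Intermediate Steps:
D(k, U) = -2*U*(U + k) (D(k, U) = (U + k)*(U - 3*U) = (U + k)*(-2*U) = -2*U*(U + k))
G(V) = 62 (G(V) = 6 - (-2)*(-4)*(-4 - 3) = 6 - (-2)*(-4)*(-7) = 6 - 1*(-56) = 6 + 56 = 62)
-43*(G(-4) + 20) - 1*19697 = -43*(62 + 20) - 1*19697 = -43*82 - 19697 = -3526 - 19697 = -23223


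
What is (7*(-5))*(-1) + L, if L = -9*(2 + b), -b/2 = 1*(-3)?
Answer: -37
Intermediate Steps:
b = 6 (b = -2*(-3) = 6)
L = -72 (L = -9*(2 + 6) = -9*8 = -72)
(7*(-5))*(-1) + L = (7*(-5))*(-1) - 72 = -35*(-1) - 72 = 35 - 72 = -37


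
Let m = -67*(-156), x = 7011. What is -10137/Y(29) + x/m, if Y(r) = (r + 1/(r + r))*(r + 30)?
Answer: -605448925/115316916 ≈ -5.2503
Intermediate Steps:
m = 10452
Y(r) = (30 + r)*(r + 1/(2*r)) (Y(r) = (r + 1/(2*r))*(30 + r) = (30 + r)*(r + 1/(2*r)))
-10137/Y(29) + x/m = -10137/(½ + 29² + 15/29 + 30*29) + 7011/10452 = -10137/(½ + 841 + 15*(1/29) + 870) + 7011*(1/10452) = -10137/(½ + 841 + 15/29 + 870) + 2337/3484 = -10137/99297/58 + 2337/3484 = -10137*58/99297 + 2337/3484 = -195982/33099 + 2337/3484 = -605448925/115316916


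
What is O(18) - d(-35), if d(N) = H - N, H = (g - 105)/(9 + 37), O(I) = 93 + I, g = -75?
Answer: 1838/23 ≈ 79.913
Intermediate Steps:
H = -90/23 (H = (-75 - 105)/(9 + 37) = -180/46 = -180*1/46 = -90/23 ≈ -3.9130)
d(N) = -90/23 - N
O(18) - d(-35) = (93 + 18) - (-90/23 - 1*(-35)) = 111 - (-90/23 + 35) = 111 - 1*715/23 = 111 - 715/23 = 1838/23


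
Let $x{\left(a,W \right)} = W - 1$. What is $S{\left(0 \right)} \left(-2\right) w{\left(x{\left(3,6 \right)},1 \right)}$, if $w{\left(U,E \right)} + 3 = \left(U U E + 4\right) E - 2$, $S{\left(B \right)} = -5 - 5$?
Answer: $480$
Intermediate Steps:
$x{\left(a,W \right)} = -1 + W$
$S{\left(B \right)} = -10$
$w{\left(U,E \right)} = -5 + E \left(4 + E U^{2}\right)$ ($w{\left(U,E \right)} = -3 + \left(\left(U U E + 4\right) E - 2\right) = -3 + \left(\left(U^{2} E + 4\right) E - 2\right) = -3 + \left(\left(E U^{2} + 4\right) E - 2\right) = -3 + \left(\left(4 + E U^{2}\right) E - 2\right) = -3 + \left(E \left(4 + E U^{2}\right) - 2\right) = -3 + \left(-2 + E \left(4 + E U^{2}\right)\right) = -5 + E \left(4 + E U^{2}\right)$)
$S{\left(0 \right)} \left(-2\right) w{\left(x{\left(3,6 \right)},1 \right)} = \left(-10\right) \left(-2\right) \left(-5 + 4 \cdot 1 + 1^{2} \left(-1 + 6\right)^{2}\right) = 20 \left(-5 + 4 + 1 \cdot 5^{2}\right) = 20 \left(-5 + 4 + 1 \cdot 25\right) = 20 \left(-5 + 4 + 25\right) = 20 \cdot 24 = 480$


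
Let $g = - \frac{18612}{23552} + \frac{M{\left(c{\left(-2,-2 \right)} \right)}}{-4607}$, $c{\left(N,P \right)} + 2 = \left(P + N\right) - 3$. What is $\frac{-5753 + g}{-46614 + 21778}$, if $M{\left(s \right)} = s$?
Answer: $\frac{156077353427}{673701733376} \approx 0.23167$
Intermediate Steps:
$c{\left(N,P \right)} = -5 + N + P$ ($c{\left(N,P \right)} = -2 - \left(3 - N - P\right) = -2 + \left(-3 + N + P\right) = -5 + N + P$)
$g = - \frac{21383379}{27126016}$ ($g = - \frac{18612}{23552} + \frac{-5 - 2 - 2}{-4607} = \left(-18612\right) \frac{1}{23552} - - \frac{9}{4607} = - \frac{4653}{5888} + \frac{9}{4607} = - \frac{21383379}{27126016} \approx -0.7883$)
$\frac{-5753 + g}{-46614 + 21778} = \frac{-5753 - \frac{21383379}{27126016}}{-46614 + 21778} = - \frac{156077353427}{27126016 \left(-24836\right)} = \left(- \frac{156077353427}{27126016}\right) \left(- \frac{1}{24836}\right) = \frac{156077353427}{673701733376}$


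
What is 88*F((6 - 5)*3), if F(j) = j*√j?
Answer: 264*√3 ≈ 457.26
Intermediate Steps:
F(j) = j^(3/2)
88*F((6 - 5)*3) = 88*((6 - 5)*3)^(3/2) = 88*(1*3)^(3/2) = 88*3^(3/2) = 88*(3*√3) = 264*√3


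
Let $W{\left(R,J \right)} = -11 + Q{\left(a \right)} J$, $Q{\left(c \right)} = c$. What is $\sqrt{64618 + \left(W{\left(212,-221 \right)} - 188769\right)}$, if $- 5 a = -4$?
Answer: $\frac{i \sqrt{3108470}}{5} \approx 352.62 i$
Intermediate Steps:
$a = \frac{4}{5}$ ($a = \left(- \frac{1}{5}\right) \left(-4\right) = \frac{4}{5} \approx 0.8$)
$W{\left(R,J \right)} = -11 + \frac{4 J}{5}$
$\sqrt{64618 + \left(W{\left(212,-221 \right)} - 188769\right)} = \sqrt{64618 + \left(\left(-11 + \frac{4}{5} \left(-221\right)\right) - 188769\right)} = \sqrt{64618 - \frac{944784}{5}} = \sqrt{- \frac{621694}{5}} = \frac{i \sqrt{3108470}}{5}$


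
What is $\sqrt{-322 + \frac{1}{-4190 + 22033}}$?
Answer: $\frac{i \sqrt{102515975135}}{17843} \approx 17.944 i$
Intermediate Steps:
$\sqrt{-322 + \frac{1}{-4190 + 22033}} = \sqrt{-322 + \frac{1}{17843}} = \sqrt{- \frac{5745445}{17843}} = \frac{i \sqrt{102515975135}}{17843}$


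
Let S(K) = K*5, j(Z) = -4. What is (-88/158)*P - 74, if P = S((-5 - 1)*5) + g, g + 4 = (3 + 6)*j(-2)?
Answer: 2514/79 ≈ 31.823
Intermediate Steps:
S(K) = 5*K
g = -40 (g = -4 + (3 + 6)*(-4) = -4 + 9*(-4) = -4 - 36 = -40)
P = -190 (P = 5*((-5 - 1)*5) - 40 = 5*(-6*5) - 40 = 5*(-30) - 40 = -150 - 40 = -190)
(-88/158)*P - 74 = -88/158*(-190) - 74 = -88*1/158*(-190) - 74 = -44/79*(-190) - 74 = 8360/79 - 74 = 2514/79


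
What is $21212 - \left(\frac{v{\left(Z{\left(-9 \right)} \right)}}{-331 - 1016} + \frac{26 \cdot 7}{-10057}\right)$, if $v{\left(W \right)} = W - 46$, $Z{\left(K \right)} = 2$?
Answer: $\frac{287354078794}{13546779} \approx 21212.0$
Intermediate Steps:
$v{\left(W \right)} = -46 + W$
$21212 - \left(\frac{v{\left(Z{\left(-9 \right)} \right)}}{-331 - 1016} + \frac{26 \cdot 7}{-10057}\right) = 21212 - \left(\frac{-46 + 2}{-331 - 1016} + \frac{26 \cdot 7}{-10057}\right) = 21212 - \left(- \frac{44}{-331 - 1016} + 182 \left(- \frac{1}{10057}\right)\right) = 21212 - \left(- \frac{44}{-1347} - \frac{182}{10057}\right) = 21212 - \left(\left(-44\right) \left(- \frac{1}{1347}\right) - \frac{182}{10057}\right) = 21212 - \left(\frac{44}{1347} - \frac{182}{10057}\right) = 21212 - \frac{197354}{13546779} = \frac{287354078794}{13546779}$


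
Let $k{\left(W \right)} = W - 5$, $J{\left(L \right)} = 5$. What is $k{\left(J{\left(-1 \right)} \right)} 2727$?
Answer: $0$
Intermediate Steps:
$k{\left(W \right)} = -5 + W$ ($k{\left(W \right)} = W - 5 = -5 + W$)
$k{\left(J{\left(-1 \right)} \right)} 2727 = \left(-5 + 5\right) 2727 = 0 \cdot 2727 = 0$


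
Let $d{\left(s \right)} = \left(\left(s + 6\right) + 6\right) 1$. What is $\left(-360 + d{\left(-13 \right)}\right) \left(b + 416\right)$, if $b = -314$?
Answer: $-36822$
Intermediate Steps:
$d{\left(s \right)} = 12 + s$ ($d{\left(s \right)} = \left(\left(6 + s\right) + 6\right) 1 = \left(12 + s\right) 1 = 12 + s$)
$\left(-360 + d{\left(-13 \right)}\right) \left(b + 416\right) = \left(-360 + \left(12 - 13\right)\right) \left(-314 + 416\right) = \left(-360 - 1\right) 102 = \left(-361\right) 102 = -36822$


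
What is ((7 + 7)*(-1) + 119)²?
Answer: 11025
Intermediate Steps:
((7 + 7)*(-1) + 119)² = (14*(-1) + 119)² = (-14 + 119)² = 105² = 11025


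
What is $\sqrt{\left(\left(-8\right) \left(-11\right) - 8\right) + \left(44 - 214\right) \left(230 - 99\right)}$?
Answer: $i \sqrt{22190} \approx 148.96 i$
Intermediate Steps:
$\sqrt{\left(\left(-8\right) \left(-11\right) - 8\right) + \left(44 - 214\right) \left(230 - 99\right)} = \sqrt{\left(88 - 8\right) - 22270} = \sqrt{80 - 22270} = \sqrt{-22190} = i \sqrt{22190}$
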